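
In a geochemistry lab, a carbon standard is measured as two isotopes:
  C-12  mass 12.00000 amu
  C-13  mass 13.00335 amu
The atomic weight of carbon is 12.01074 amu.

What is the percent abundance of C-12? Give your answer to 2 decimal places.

With x = fraction of C-12 (so C-13 is 1 − x):
12.00000·x + 13.00335·(1 − x) = 12.01074
(12.00000 − 13.00335)·x = 12.01074 − 13.00335
x = -0.99261 / -1.00335 = 0.98930 → 98.93% C-12, 1.07% C-13.

98.93%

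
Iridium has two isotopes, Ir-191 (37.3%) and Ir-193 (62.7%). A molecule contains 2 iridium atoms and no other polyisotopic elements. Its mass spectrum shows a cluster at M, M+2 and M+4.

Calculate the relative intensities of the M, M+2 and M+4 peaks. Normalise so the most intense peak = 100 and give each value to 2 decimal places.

29.74 : 100.00 : 84.05

Each Ir atom is independently Ir-191 (p = 0.373) or Ir-193 (q = 0.627); the cluster is the binomial expansion (p + q)^2.
P(M) = 0.373^2 = 0.139129
P(M+2) = 2 × 0.373^1 × 0.627^1 = 0.467742
P(M+4) = 0.627^2 = 0.393129
The M+2 peak is largest (0.467742); scaling to 100 gives 29.74 : 100.00 : 84.05.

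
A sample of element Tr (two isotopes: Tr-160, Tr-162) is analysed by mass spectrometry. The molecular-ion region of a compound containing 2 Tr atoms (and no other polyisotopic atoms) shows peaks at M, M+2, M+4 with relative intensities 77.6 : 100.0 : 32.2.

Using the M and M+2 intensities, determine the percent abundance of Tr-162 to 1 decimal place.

39.2%

If p is the fraction of Tr that is Tr-160, then I(M+2)/I(M) = [C(2,1)·p^1·(1−p)] / p^2 = 2·(1−p)/p = 100.0/77.6 = 1.2887
(1−p)/p = 1.2887/2 = 0.6443  ⇒  p = 1/(1 + 0.6443) = 0.6082
Tr-160: 60.8%, Tr-162: 39.2%.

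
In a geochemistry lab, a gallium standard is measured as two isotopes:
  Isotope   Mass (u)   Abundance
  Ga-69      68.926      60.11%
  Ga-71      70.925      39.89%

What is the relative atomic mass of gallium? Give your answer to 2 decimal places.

Weight each isotope mass by its fractional abundance: 0.6011 × 68.926 + 0.3989 × 70.925
= 41.4314 + 28.2920 = 69.7234 u

69.72 u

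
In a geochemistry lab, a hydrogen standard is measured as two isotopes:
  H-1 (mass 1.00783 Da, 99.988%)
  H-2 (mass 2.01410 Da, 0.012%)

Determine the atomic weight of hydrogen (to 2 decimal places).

1.01 Da

Ar = Σ fᵢ·mᵢ = 0.99988 × 1.00783 + 0.00012 × 2.01410
= 1.007709 + 0.000242 = 1.007951 Da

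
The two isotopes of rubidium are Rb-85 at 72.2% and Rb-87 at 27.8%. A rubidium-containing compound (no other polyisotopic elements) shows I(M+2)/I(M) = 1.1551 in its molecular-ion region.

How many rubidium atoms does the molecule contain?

3

The M+2/M ratio from n Rb atoms is n · q/p = n · 0.278/0.722.
n = 1.1551 × 0.722/0.278 = 3.00 ≈ 3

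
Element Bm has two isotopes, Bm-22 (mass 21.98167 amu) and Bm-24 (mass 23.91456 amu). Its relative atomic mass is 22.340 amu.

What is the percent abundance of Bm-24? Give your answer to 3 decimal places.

Let x be the fractional abundance of Bm-22; then Bm-24 has abundance 1 − x.
21.98167·x + 23.91456·(1 − x) = 22.340
(21.98167 − 23.91456)·x = 22.340 − 23.91456
x = -1.57456 / -1.93289 = 0.81461 → 81.461% Bm-22, 18.539% Bm-24.

18.539%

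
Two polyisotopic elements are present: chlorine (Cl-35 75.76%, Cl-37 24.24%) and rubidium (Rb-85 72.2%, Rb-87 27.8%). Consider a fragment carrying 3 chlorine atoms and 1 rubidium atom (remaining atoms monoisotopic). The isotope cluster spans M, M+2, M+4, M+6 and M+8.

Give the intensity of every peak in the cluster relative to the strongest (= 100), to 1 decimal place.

Chlorine pattern (n=3): 0.4348304 : 0.41738208 : 0.13354464 : 0.01424288
Rubidium pattern (n=1): 0.7220 : 0.2780
Convolve the two distributions (both contribute in 2-u steps):
  M: 0.4348304×0.7220 = 0.313948
  M+2: 0.4348304×0.2780 + 0.41738208×0.7220 = 0.422233
  M+4: 0.41738208×0.2780 + 0.13354464×0.7220 = 0.212451
  M+6: 0.13354464×0.2780 + 0.01424288×0.7220 = 0.047409
  M+8: 0.01424288×0.2780 = 0.003960
Scale to base peak (0.422233) = 100: 74.4 : 100.0 : 50.3 : 11.2 : 0.9

74.4 : 100.0 : 50.3 : 11.2 : 0.9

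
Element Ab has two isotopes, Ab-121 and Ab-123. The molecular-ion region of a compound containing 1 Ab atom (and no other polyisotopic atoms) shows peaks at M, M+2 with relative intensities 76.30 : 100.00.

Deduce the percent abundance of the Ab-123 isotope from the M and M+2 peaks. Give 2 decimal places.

56.72%

Write p for the Ab-121 fraction. I(M+2)/I(M) = [C(1,1)·p^0·(1−p)] / p^1 = 1·(1−p)/p = 100.00/76.30 = 1.3106
(1−p)/p = 1.3106/1 = 1.3106  ⇒  p = 1/(1 + 1.3106) = 0.4328
Ab-121: 43.28%, Ab-123: 56.72%.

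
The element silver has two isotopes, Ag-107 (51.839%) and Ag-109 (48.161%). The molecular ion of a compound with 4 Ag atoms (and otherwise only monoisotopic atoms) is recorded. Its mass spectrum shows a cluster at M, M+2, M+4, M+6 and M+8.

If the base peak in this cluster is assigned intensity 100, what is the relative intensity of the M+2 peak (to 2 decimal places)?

Binomial terms of (0.51839 + 0.48161)^4: M 0.0722, M+2 0.2684, M+4 0.3740, M+6 0.2316, M+8 0.0538 → M+4 is the base peak.
P(M+4) = C(4,2) × 0.51839^2 × 0.48161^2 = 6 × 0.26872819 × 0.23194819 = 0.373986 (base)
P(M+2) = C(4,1) × 0.51839^3 × 0.48161^1 = 4 × 0.13930601 × 0.48161 = 0.268365
Relative intensity = 0.268365 / 0.373986 × 100 = 71.76

71.76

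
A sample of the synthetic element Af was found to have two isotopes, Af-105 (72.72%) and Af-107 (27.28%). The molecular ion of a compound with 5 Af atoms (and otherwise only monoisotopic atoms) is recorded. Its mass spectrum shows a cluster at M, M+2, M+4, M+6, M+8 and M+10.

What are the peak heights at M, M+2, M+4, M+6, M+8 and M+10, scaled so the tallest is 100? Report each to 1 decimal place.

53.3 : 100.0 : 75.0 : 28.1 : 5.3 : 0.4

Expanding (0.7272 + 0.2728)^5:
P(M) = 0.7272^5 = 0.203362
P(M+2) = 5 × 0.7272^4 × 0.2728^1 = 0.381443
P(M+4) = 10 × 0.7272^3 × 0.2728^2 = 0.286187
P(M+6) = 10 × 0.7272^2 × 0.2728^3 = 0.107360
P(M+8) = 5 × 0.7272^1 × 0.2728^4 = 0.020137
P(M+10) = 0.2728^5 = 0.001511
The M+2 peak is largest (0.381443); scaling to 100 gives 53.3 : 100.0 : 75.0 : 28.1 : 5.3 : 0.4.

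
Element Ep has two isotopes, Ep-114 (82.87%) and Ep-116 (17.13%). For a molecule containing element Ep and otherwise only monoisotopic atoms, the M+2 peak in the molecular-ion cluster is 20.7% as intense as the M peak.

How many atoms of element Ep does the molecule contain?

1

The M+2/M ratio from n Ep atoms is n · q/p = n · 0.1713/0.8287.
n = 0.207 × 0.8287/0.1713 = 1.00 ≈ 1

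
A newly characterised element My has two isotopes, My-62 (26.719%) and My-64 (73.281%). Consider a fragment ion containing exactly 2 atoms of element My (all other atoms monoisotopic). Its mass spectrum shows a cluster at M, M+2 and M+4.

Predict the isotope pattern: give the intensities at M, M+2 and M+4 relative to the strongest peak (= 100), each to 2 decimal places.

13.29 : 72.92 : 100.00

The 2 My atoms are independent, so intensities follow the terms of (0.26719 + 0.73281)^2.
P(M) = 0.26719^2 = 0.071390
P(M+2) = 2 × 0.26719^1 × 0.73281^1 = 0.391599
P(M+4) = 0.73281^2 = 0.537010
The M+4 peak is largest (0.537010); scaling to 100 gives 13.29 : 72.92 : 100.00.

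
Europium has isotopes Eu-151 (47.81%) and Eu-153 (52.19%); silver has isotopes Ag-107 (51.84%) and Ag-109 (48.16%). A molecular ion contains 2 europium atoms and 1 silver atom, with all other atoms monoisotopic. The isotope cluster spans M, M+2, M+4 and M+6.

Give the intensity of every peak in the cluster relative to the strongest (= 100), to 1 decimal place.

31.1 : 96.7 : 100.0 : 34.4

Europium pattern (n=2): 0.22857961 : 0.49904078 : 0.27237961
Silver pattern (n=1): 0.5184 : 0.4816
Convolve the two distributions (both contribute in 2-u steps):
  M: 0.22857961×0.5184 = 0.118496
  M+2: 0.22857961×0.4816 + 0.49904078×0.5184 = 0.368787
  M+4: 0.49904078×0.4816 + 0.27237961×0.5184 = 0.381540
  M+6: 0.27237961×0.4816 = 0.131178
Scale to base peak (0.381540) = 100: 31.1 : 96.7 : 100.0 : 34.4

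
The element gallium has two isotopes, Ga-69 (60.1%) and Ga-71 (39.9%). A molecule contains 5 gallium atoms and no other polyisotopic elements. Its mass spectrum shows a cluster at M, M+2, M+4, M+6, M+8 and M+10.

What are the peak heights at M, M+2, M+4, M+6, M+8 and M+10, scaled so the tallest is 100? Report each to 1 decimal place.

22.7 : 75.3 : 100.0 : 66.4 : 22.0 : 2.9

The 5 Ga atoms are independent, so intensities follow the terms of (0.601 + 0.399)^5.
P(M) = 0.601^5 = 0.078410
P(M+2) = 5 × 0.601^4 × 0.399^1 = 0.260280
P(M+4) = 10 × 0.601^3 × 0.399^2 = 0.345596
P(M+6) = 10 × 0.601^2 × 0.399^3 = 0.229439
P(M+8) = 5 × 0.601^1 × 0.399^4 = 0.076162
P(M+10) = 0.399^5 = 0.010113
The M+4 peak is largest (0.345596); scaling to 100 gives 22.7 : 75.3 : 100.0 : 66.4 : 22.0 : 2.9.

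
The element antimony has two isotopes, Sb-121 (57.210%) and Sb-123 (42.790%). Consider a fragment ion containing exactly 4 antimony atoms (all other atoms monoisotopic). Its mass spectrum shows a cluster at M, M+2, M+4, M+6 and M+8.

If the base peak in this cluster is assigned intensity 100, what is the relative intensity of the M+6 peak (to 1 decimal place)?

Term probabilities: M 0.1071, M+2 0.3205, M+4 0.3596, M+6 0.1793, M+8 0.0335. Base peak = M+4.
P(M+4) = C(4,2) × 0.57210^2 × 0.42790^2 = 6 × 0.32729841 × 0.18309841 = 0.359567 (base)
P(M+6) = C(4,3) × 0.57210^1 × 0.42790^3 = 4 × 0.5721 × 0.07834781 = 0.179291
Relative intensity = 0.179291 / 0.359567 × 100 = 49.9

49.9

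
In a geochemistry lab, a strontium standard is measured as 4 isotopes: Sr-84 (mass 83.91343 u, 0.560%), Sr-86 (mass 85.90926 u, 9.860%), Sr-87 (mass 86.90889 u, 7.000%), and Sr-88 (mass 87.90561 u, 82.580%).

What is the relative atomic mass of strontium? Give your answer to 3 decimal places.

Ar = Σ fᵢ·mᵢ = 0.00560 × 83.91343 + 0.09860 × 85.90926 + 0.07000 × 86.90889 + 0.82580 × 87.90561
= 0.469915 + 8.470653 + 6.083622 + 72.592453 = 87.616643 u

87.617 u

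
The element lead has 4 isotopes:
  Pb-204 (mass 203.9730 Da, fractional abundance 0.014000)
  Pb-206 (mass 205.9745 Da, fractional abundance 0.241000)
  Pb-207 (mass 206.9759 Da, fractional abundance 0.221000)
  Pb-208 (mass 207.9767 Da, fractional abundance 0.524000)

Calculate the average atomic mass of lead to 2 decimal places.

Average mass = Σ (abundance × isotope mass) = 0.014000 × 203.9730 + 0.241000 × 205.9745 + 0.221000 × 206.9759 + 0.524000 × 207.9767
= 2.85562 + 49.63985 + 45.74167 + 108.97979 = 207.21693 Da

207.22 Da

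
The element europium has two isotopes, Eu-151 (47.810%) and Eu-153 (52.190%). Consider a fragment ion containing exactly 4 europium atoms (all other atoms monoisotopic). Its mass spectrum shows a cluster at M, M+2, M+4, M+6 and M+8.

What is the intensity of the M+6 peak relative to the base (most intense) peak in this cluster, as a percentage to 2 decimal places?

Term probabilities: M 0.0522, M+2 0.2281, M+4 0.3736, M+6 0.2719, M+8 0.0742. Base peak = M+4.
P(M+4) = C(4,2) × 0.47810^2 × 0.52190^2 = 6 × 0.22857961 × 0.27237961 = 0.373563 (base)
P(M+6) = C(4,3) × 0.47810^1 × 0.52190^3 = 4 × 0.4781 × 0.14215492 = 0.271857
Relative intensity = 0.271857 / 0.373563 × 100 = 72.77

72.77%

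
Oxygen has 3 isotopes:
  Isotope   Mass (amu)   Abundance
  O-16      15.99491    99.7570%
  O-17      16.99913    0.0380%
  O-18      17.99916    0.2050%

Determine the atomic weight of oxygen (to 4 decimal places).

15.9994 amu

Average mass = Σ (abundance × isotope mass) = 0.997570 × 15.99491 + 0.000380 × 16.99913 + 0.002050 × 17.99916
= 15.956042 + 0.006460 + 0.036898 = 15.999400 amu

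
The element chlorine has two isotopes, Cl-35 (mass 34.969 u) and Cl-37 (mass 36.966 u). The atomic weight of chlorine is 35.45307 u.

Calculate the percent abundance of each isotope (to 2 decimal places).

Cl-35: 75.76%, Cl-37: 24.24%

Writing the weighted mean with unknown fraction x of Cl-35:
34.969·x + 36.966·(1 − x) = 35.45307
(34.969 − 36.966)·x = 35.45307 − 36.966
x = -1.51293 / -1.997 = 0.75760 → 75.76% Cl-35, 24.24% Cl-37.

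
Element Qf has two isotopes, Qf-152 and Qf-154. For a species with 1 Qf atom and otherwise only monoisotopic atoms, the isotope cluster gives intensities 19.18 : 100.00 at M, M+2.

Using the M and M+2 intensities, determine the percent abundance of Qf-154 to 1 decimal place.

If p is the fraction of Qf that is Qf-152, then I(M+2)/I(M) = [C(1,1)·p^0·(1−p)] / p^1 = 1·(1−p)/p = 100.00/19.18 = 5.2138
(1−p)/p = 5.2138/1 = 5.2138  ⇒  p = 1/(1 + 5.2138) = 0.1609
Qf-152: 16.1%, Qf-154: 83.9%.

83.9%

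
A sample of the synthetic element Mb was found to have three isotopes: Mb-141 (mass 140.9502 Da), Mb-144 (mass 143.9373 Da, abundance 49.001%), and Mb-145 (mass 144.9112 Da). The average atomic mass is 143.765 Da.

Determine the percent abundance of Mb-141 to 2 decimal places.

16.89%

The remaining 50.999% is split between Mb-141 (fraction x) and Mb-145 (fraction 0.50999 − x).
Substituting: 140.9502x + 144.9112(0.50999 − x) = 73.234283627
(140.9502 − 144.9112)x = -0.668979261  ⇒  x = 0.16889, y = 0.34110
Mb-141: 16.89%, Mb-145: 34.11%.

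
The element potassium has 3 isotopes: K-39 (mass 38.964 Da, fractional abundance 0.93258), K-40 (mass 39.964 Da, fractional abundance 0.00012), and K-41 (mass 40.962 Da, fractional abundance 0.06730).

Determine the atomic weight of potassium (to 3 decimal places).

39.099 Da

Weight each isotope mass by its fractional abundance: 0.93258 × 38.964 + 0.00012 × 39.964 + 0.06730 × 40.962
= 36.3370 + 0.0048 + 2.7567 = 39.0985 Da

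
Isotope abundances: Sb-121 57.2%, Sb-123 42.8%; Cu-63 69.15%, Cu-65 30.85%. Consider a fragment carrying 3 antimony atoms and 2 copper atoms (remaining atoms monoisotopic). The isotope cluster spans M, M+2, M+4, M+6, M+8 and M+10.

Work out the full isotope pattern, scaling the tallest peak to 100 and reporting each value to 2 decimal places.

25.76 : 80.82 : 100.00 : 60.91 : 18.24 : 2.15

Antimony pattern (n=3): 0.18714925 : 0.42010426 : 0.31434374 : 0.07840275
Copper pattern (n=2): 0.47817225 : 0.4266555 : 0.09517225
Convolve the two distributions (both contribute in 2-u steps):
  M: 0.18714925×0.47817225 = 0.089490
  M+2: 0.18714925×0.4266555 + 0.42010426×0.47817225 = 0.280730
  M+4: 0.18714925×0.09517225 + 0.42010426×0.4266555 + 0.31434374×0.47817225 = 0.347362
  M+6: 0.42010426×0.09517225 + 0.31434374×0.4266555 + 0.07840275×0.47817225 = 0.211589
  M+8: 0.31434374×0.09517225 + 0.07840275×0.4266555 = 0.063368
  M+10: 0.07840275×0.09517225 = 0.007462
Scale to base peak (0.347362) = 100: 25.76 : 80.82 : 100.00 : 60.91 : 18.24 : 2.15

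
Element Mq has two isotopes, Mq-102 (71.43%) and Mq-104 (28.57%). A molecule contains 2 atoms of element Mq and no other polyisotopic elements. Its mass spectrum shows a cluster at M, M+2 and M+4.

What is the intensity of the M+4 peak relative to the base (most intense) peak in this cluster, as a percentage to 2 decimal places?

16.00%

(0.7143 + 0.2857)^2 gives M 0.5102, M+2 0.4082, M+4 0.0816; the largest is M.
P(M) = C(2,0) × 0.7143^2 × 0.2857^0 = 1 × 0.51022449 × 1.0000 = 0.510224 (base)
P(M+4) = C(2,2) × 0.7143^0 × 0.2857^2 = 1 × 1.0000 × 0.08162449 = 0.081624
Relative intensity = 0.081624 / 0.510224 × 100 = 16.00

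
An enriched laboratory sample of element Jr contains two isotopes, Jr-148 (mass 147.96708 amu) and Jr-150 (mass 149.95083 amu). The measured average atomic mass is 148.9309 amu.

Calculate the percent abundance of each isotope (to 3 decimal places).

Let x be the fractional abundance of Jr-148; then Jr-150 has abundance 1 − x.
147.96708·x + 149.95083·(1 − x) = 148.9309
(147.96708 − 149.95083)·x = 148.9309 − 149.95083
x = -1.01993 / -1.98375 = 0.51414 → 51.414% Jr-148, 48.586% Jr-150.

Jr-148: 51.414%, Jr-150: 48.586%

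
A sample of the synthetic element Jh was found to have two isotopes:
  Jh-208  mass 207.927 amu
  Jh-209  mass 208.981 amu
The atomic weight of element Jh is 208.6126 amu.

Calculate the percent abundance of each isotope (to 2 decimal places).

Jh-208: 34.95%, Jh-209: 65.05%

Writing the weighted mean with unknown fraction x of Jh-208:
207.927·x + 208.981·(1 − x) = 208.6126
(207.927 − 208.981)·x = 208.6126 − 208.981
x = -0.3684 / -1.054 = 0.34953 → 34.95% Jh-208, 65.05% Jh-209.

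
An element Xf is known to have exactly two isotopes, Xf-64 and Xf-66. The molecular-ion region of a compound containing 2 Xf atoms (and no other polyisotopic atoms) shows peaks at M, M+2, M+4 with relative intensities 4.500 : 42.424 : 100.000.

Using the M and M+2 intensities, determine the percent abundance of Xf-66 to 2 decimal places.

Let p = fractional abundance of Xf-64. I(M+2)/I(M) = [C(2,1)·p^1·(1−p)] / p^2 = 2·(1−p)/p = 42.424/4.500 = 9.4276
(1−p)/p = 9.4276/2 = 4.7138  ⇒  p = 1/(1 + 4.7138) = 0.1750
Xf-64: 17.50%, Xf-66: 82.50%.

82.50%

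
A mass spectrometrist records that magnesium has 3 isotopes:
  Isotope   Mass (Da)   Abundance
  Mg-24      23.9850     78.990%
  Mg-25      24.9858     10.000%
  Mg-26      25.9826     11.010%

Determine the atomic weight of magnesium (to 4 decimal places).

Ar = Σ fᵢ·mᵢ = 0.78990 × 23.9850 + 0.10000 × 24.9858 + 0.11010 × 25.9826
= 18.94575 + 2.49858 + 2.86068 = 24.30501 Da

24.3050 Da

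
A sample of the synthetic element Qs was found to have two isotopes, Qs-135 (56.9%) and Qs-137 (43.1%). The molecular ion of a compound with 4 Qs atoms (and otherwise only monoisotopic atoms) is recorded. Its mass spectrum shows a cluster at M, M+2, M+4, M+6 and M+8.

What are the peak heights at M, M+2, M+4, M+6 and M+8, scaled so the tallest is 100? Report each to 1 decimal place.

Expanding (0.569 + 0.431)^4:
P(M) = 0.569^4 = 0.104821
P(M+2) = 4 × 0.569^3 × 0.431^1 = 0.317595
P(M+4) = 6 × 0.569^2 × 0.431^2 = 0.360853
P(M+6) = 4 × 0.569^1 × 0.431^3 = 0.182223
P(M+8) = 0.431^4 = 0.034507
The M+4 peak is largest (0.360853); scaling to 100 gives 29.0 : 88.0 : 100.0 : 50.5 : 9.6.

29.0 : 88.0 : 100.0 : 50.5 : 9.6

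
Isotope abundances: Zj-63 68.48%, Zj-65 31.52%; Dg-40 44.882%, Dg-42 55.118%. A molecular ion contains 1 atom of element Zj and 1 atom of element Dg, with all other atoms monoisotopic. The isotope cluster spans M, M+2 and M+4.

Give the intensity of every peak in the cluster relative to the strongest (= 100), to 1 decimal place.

59.2 : 100.0 : 33.5

Element Zj pattern (n=1): 0.6848 : 0.3152
Element Dg pattern (n=1): 0.44882 : 0.55118
Convolve the two distributions (both contribute in 2-u steps):
  M: 0.6848×0.44882 = 0.307352
  M+2: 0.6848×0.55118 + 0.3152×0.44882 = 0.518916
  M+4: 0.3152×0.55118 = 0.173732
Scale to base peak (0.518916) = 100: 59.2 : 100.0 : 33.5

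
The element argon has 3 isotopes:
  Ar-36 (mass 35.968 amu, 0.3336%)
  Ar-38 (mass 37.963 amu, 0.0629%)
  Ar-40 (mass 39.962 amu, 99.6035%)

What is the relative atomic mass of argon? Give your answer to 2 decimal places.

Average mass = Σ (abundance × isotope mass) = 0.003336 × 35.968 + 0.000629 × 37.963 + 0.996035 × 39.962
= 0.1200 + 0.0239 + 39.8036 = 39.9475 amu

39.95 amu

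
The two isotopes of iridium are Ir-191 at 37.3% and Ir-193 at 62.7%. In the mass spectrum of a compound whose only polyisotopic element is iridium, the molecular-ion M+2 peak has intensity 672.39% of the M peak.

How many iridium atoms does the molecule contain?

4

The M+2/M ratio from n Ir atoms is n · q/p = n · 0.627/0.373.
n = 6.7239 × 0.373/0.627 = 4.00 ≈ 4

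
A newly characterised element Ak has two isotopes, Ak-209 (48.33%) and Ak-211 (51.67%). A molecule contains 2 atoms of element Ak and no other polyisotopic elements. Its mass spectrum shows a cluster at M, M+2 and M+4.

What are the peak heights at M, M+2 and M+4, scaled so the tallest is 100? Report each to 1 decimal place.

Each Ak atom is independently Ak-209 (p = 0.4833) or Ak-211 (q = 0.5167); the cluster is the binomial expansion (p + q)^2.
P(M) = 0.4833^2 = 0.233579
P(M+2) = 2 × 0.4833^1 × 0.5167^1 = 0.499442
P(M+4) = 0.5167^2 = 0.266979
The M+2 peak is largest (0.499442); scaling to 100 gives 46.8 : 100.0 : 53.5.

46.8 : 100.0 : 53.5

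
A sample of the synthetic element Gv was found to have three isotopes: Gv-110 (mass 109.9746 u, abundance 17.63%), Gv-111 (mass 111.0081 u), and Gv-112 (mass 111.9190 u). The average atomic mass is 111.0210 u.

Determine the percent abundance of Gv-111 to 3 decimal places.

Let x and y be the fractions of Gv-111 and Gv-112. Then x + y = 1 − 0.1763 = 0.8237 and 111.0081x + 111.9190y = 111.0210 − 0.1763×109.9746 = 91.63247802.
Substituting: 111.0081x + 111.9190(0.8237 − x) = 91.63247802
(111.0081 − 111.9190)x = -0.55520228  ⇒  x = 0.60951, y = 0.21419
Gv-111: 60.951%, Gv-112: 21.419%.

60.951%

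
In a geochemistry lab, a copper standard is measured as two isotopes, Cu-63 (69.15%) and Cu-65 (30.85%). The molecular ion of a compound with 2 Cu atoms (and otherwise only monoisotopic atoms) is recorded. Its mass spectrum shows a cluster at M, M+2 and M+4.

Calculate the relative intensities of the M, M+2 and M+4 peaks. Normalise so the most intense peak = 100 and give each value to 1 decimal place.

Expanding (0.6915 + 0.3085)^2:
P(M) = 0.6915^2 = 0.478172
P(M+2) = 2 × 0.6915^1 × 0.3085^1 = 0.426656
P(M+4) = 0.3085^2 = 0.095172
The M peak is largest (0.478172); scaling to 100 gives 100.0 : 89.2 : 19.9.

100.0 : 89.2 : 19.9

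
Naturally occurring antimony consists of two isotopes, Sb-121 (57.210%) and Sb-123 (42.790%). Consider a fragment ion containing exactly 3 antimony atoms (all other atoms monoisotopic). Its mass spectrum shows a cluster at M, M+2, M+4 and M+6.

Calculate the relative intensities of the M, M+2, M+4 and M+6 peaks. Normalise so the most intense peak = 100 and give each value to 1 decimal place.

44.6 : 100.0 : 74.8 : 18.6

Each Sb atom is independently Sb-121 (p = 0.57210) or Sb-123 (q = 0.42790); the cluster is the binomial expansion (p + q)^3.
P(M) = 0.57210^3 = 0.187247
P(M+2) = 3 × 0.57210^2 × 0.42790^1 = 0.420153
P(M+4) = 3 × 0.57210^1 × 0.42790^2 = 0.314252
P(M+6) = 0.42790^3 = 0.078348
The M+2 peak is largest (0.420153); scaling to 100 gives 44.6 : 100.0 : 74.8 : 18.6.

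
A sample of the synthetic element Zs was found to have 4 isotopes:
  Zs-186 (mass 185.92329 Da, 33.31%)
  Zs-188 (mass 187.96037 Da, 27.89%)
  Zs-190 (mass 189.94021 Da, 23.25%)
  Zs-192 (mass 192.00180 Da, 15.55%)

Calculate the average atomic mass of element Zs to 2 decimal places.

Average mass = Σ (abundance × isotope mass) = 0.3331 × 185.92329 + 0.2789 × 187.96037 + 0.2325 × 189.94021 + 0.1555 × 192.00180
= 61.931048 + 52.422147 + 44.161099 + 29.856280 = 188.370574 Da

188.37 Da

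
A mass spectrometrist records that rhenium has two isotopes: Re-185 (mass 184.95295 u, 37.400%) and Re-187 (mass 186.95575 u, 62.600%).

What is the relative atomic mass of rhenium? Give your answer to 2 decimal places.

186.21 u

Average mass = Σ (abundance × isotope mass) = 0.37400 × 184.95295 + 0.62600 × 186.95575
= 69.172403 + 117.034300 = 186.206703 u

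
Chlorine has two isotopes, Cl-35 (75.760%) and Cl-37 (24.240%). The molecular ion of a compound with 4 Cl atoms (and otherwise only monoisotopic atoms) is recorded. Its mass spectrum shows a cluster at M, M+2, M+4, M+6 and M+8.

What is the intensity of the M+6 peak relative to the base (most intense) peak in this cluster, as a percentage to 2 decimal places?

10.24%

(0.75760 + 0.24240)^4 gives M 0.3294, M+2 0.4216, M+4 0.2023, M+6 0.0432, M+8 0.0035; the largest is M+2.
P(M+2) = C(4,1) × 0.75760^3 × 0.24240^1 = 4 × 0.4348304 × 0.2424 = 0.421612 (base)
P(M+6) = C(4,3) × 0.75760^1 × 0.24240^3 = 4 × 0.7576 × 0.01424288 = 0.043162
Relative intensity = 0.043162 / 0.421612 × 100 = 10.24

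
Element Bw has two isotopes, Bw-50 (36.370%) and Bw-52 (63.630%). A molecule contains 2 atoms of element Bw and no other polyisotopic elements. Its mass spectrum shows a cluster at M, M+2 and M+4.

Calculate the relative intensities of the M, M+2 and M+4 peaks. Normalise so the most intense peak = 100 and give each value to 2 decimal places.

Expanding (0.36370 + 0.63630)^2:
P(M) = 0.36370^2 = 0.132278
P(M+2) = 2 × 0.36370^1 × 0.63630^1 = 0.462845
P(M+4) = 0.63630^2 = 0.404878
The M+2 peak is largest (0.462845); scaling to 100 gives 28.58 : 100.00 : 87.48.

28.58 : 100.00 : 87.48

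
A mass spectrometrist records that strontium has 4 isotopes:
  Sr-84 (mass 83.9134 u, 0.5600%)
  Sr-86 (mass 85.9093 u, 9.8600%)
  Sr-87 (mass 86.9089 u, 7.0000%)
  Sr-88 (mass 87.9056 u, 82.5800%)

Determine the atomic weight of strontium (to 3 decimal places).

87.617 u

Ar = Σ fᵢ·mᵢ = 0.005600 × 83.9134 + 0.098600 × 85.9093 + 0.070000 × 86.9089 + 0.825800 × 87.9056
= 0.46992 + 8.47066 + 6.08362 + 72.59244 = 87.61664 u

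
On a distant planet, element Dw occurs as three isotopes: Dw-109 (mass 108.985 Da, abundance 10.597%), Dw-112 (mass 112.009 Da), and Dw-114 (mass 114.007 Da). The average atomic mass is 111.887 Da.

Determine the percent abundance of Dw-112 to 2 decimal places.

The remaining 89.403% is split between Dw-112 (fraction x) and Dw-114 (fraction 0.89403 − x).
Substituting: 112.009x + 114.007(0.89403 − x) = 100.33785955
(112.009 − 114.007)x = -1.58781866  ⇒  x = 0.79470, y = 0.09933
Dw-112: 79.47%, Dw-114: 9.93%.

79.47%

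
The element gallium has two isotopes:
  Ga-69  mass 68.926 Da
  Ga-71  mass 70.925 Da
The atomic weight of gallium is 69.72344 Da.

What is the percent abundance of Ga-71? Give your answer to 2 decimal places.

Writing the weighted mean with unknown fraction x of Ga-69:
68.926·x + 70.925·(1 − x) = 69.72344
(68.926 − 70.925)·x = 69.72344 − 70.925
x = -1.20156 / -1.999 = 0.60108 → 60.11% Ga-69, 39.89% Ga-71.

39.89%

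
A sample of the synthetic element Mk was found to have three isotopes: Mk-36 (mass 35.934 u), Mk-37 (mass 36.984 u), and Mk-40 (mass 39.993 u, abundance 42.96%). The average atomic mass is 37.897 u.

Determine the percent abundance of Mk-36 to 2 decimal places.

Let x and y be the fractions of Mk-36 and Mk-37. Then x + y = 1 − 0.4296 = 0.5704 and 35.934x + 36.984y = 37.897 − 0.4296×39.993 = 20.7160072.
Substituting: 35.934x + 36.984(0.5704 − x) = 20.7160072
(35.934 − 36.984)x = -0.3796664  ⇒  x = 0.36159, y = 0.20881
Mk-36: 36.16%, Mk-37: 20.88%.

36.16%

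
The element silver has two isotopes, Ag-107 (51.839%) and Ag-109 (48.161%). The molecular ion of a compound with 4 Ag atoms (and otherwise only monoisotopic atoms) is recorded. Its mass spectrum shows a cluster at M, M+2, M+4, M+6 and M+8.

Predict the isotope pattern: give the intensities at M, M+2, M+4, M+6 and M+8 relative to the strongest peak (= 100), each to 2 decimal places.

Each Ag atom is independently Ag-107 (p = 0.51839) or Ag-109 (q = 0.48161); the cluster is the binomial expansion (p + q)^4.
P(M) = 0.51839^4 = 0.072215
P(M+2) = 4 × 0.51839^3 × 0.48161^1 = 0.268365
P(M+4) = 6 × 0.51839^2 × 0.48161^2 = 0.373986
P(M+6) = 4 × 0.51839^1 × 0.48161^3 = 0.231634
P(M+8) = 0.48161^4 = 0.053800
The M+4 peak is largest (0.373986); scaling to 100 gives 19.31 : 71.76 : 100.00 : 61.94 : 14.39.

19.31 : 71.76 : 100.00 : 61.94 : 14.39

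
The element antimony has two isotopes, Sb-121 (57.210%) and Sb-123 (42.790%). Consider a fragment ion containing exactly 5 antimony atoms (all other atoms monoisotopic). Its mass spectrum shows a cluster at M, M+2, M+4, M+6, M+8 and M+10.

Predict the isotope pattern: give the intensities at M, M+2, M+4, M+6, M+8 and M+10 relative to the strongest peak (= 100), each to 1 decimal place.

17.9 : 66.8 : 100.0 : 74.8 : 28.0 : 4.2

The 5 Sb atoms are independent, so intensities follow the terms of (0.57210 + 0.42790)^5.
P(M) = 0.57210^5 = 0.061286
P(M+2) = 5 × 0.57210^4 × 0.42790^1 = 0.229192
P(M+4) = 10 × 0.57210^3 × 0.42790^2 = 0.342847
P(M+6) = 10 × 0.57210^2 × 0.42790^3 = 0.256431
P(M+8) = 5 × 0.57210^1 × 0.42790^4 = 0.095898
P(M+10) = 0.42790^5 = 0.014345
The M+4 peak is largest (0.342847); scaling to 100 gives 17.9 : 66.8 : 100.0 : 74.8 : 28.0 : 4.2.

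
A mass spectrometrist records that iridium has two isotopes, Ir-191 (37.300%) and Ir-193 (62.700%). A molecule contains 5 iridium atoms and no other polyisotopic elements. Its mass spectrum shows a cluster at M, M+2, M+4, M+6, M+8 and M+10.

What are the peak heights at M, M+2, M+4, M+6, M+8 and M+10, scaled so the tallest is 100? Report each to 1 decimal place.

2.1 : 17.7 : 59.5 : 100.0 : 84.0 : 28.3

The 5 Ir atoms are independent, so intensities follow the terms of (0.37300 + 0.62700)^5.
P(M) = 0.37300^5 = 0.007220
P(M+2) = 5 × 0.37300^4 × 0.62700^1 = 0.060684
P(M+4) = 10 × 0.37300^3 × 0.62700^2 = 0.204015
P(M+6) = 10 × 0.37300^2 × 0.62700^3 = 0.342942
P(M+8) = 5 × 0.37300^1 × 0.62700^4 = 0.288237
P(M+10) = 0.62700^5 = 0.096903
The M+6 peak is largest (0.342942); scaling to 100 gives 2.1 : 17.7 : 59.5 : 100.0 : 84.0 : 28.3.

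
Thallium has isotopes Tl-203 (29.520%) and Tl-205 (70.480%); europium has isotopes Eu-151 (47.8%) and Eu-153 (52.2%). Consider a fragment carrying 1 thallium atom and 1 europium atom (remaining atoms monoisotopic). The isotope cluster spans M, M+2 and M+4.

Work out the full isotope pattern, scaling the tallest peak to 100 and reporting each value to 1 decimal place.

28.7 : 100.0 : 74.9

Thallium pattern (n=1): 0.2952 : 0.7048
Europium pattern (n=1): 0.4780 : 0.5220
Convolve the two distributions (both contribute in 2-u steps):
  M: 0.2952×0.4780 = 0.141106
  M+2: 0.2952×0.5220 + 0.7048×0.4780 = 0.490989
  M+4: 0.7048×0.5220 = 0.367906
Scale to base peak (0.490989) = 100: 28.7 : 100.0 : 74.9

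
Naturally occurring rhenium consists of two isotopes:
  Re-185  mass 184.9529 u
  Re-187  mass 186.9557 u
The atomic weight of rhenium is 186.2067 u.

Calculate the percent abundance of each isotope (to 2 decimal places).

Re-185: 37.40%, Re-187: 62.60%

Writing the weighted mean with unknown fraction x of Re-185:
184.9529·x + 186.9557·(1 − x) = 186.2067
(184.9529 − 186.9557)·x = 186.2067 − 186.9557
x = -0.7490 / -2.0028 = 0.37398 → 37.40% Re-185, 62.60% Re-187.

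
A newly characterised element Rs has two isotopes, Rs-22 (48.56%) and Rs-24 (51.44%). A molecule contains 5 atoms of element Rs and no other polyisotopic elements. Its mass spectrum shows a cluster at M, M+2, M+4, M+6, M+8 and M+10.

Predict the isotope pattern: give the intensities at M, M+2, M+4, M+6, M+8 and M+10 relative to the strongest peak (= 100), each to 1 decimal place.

Expanding (0.4856 + 0.5144)^5:
P(M) = 0.4856^5 = 0.027002
P(M+2) = 5 × 0.4856^4 × 0.5144^1 = 0.143016
P(M+4) = 10 × 0.4856^3 × 0.5144^2 = 0.302997
P(M+6) = 10 × 0.4856^2 × 0.5144^3 = 0.320967
P(M+8) = 5 × 0.4856^1 × 0.5144^4 = 0.170001
P(M+10) = 0.5144^5 = 0.036017
The M+6 peak is largest (0.320967); scaling to 100 gives 8.4 : 44.6 : 94.4 : 100.0 : 53.0 : 11.2.

8.4 : 44.6 : 94.4 : 100.0 : 53.0 : 11.2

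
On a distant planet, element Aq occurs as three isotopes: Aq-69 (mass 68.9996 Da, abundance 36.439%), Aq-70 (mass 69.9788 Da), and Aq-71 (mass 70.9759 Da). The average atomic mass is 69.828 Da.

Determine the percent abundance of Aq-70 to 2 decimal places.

42.90%

Let x and y be the fractions of Aq-70 and Aq-71. Then x + y = 1 − 0.36439 = 0.63561 and 69.9788x + 70.9759y = 69.828 − 0.36439×68.9996 = 44.685235756.
Substituting: 69.9788x + 70.9759(0.63561 − x) = 44.685235756
(69.9788 − 70.9759)x = -0.427756043  ⇒  x = 0.42900, y = 0.20661
Aq-70: 42.90%, Aq-71: 20.66%.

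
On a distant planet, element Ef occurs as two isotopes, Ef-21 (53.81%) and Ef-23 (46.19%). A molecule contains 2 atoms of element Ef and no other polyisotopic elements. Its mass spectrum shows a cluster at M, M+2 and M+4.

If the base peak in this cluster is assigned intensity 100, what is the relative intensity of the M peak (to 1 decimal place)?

58.2

Binomial terms of (0.5381 + 0.4619)^2: M 0.2896, M+2 0.4971, M+4 0.2134 → M+2 is the base peak.
P(M+2) = C(2,1) × 0.5381^1 × 0.4619^1 = 2 × 0.5381 × 0.4619 = 0.497097 (base)
P(M) = C(2,0) × 0.5381^2 × 0.4619^0 = 1 × 0.28955161 × 1.0000 = 0.289552
Relative intensity = 0.289552 / 0.497097 × 100 = 58.2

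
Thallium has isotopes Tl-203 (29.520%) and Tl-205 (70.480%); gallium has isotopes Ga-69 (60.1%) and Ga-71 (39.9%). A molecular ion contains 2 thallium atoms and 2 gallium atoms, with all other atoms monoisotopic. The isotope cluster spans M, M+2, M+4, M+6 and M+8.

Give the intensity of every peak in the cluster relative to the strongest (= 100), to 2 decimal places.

8.01 : 48.90 : 100.00 : 77.50 : 20.13

Thallium pattern (n=2): 0.08714304 : 0.41611392 : 0.49674304
Gallium pattern (n=2): 0.361201 : 0.479598 : 0.159201
Convolve the two distributions (both contribute in 2-u steps):
  M: 0.08714304×0.361201 = 0.031476
  M+2: 0.08714304×0.479598 + 0.41611392×0.361201 = 0.192094
  M+4: 0.08714304×0.159201 + 0.41611392×0.479598 + 0.49674304×0.361201 = 0.392865
  M+6: 0.41611392×0.159201 + 0.49674304×0.479598 = 0.304483
  M+8: 0.49674304×0.159201 = 0.079082
Scale to base peak (0.392865) = 100: 8.01 : 48.90 : 100.00 : 77.50 : 20.13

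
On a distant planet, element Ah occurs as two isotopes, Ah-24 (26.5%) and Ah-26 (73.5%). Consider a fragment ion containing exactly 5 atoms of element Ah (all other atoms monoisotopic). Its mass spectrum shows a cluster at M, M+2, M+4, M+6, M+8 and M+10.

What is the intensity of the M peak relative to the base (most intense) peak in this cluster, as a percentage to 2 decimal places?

Term probabilities: M 0.0013, M+2 0.0181, M+4 0.1005, M+6 0.2788, M+8 0.3867, M+10 0.2145. Base peak = M+8.
P(M+8) = C(5,4) × 0.265^1 × 0.735^4 = 5 × 0.2650 × 0.29184305 = 0.386692 (base)
P(M) = C(5,0) × 0.265^5 × 0.735^0 = 1 × 0.00130686 × 1.0000 = 0.001307
Relative intensity = 0.001307 / 0.386692 × 100 = 0.34

0.34%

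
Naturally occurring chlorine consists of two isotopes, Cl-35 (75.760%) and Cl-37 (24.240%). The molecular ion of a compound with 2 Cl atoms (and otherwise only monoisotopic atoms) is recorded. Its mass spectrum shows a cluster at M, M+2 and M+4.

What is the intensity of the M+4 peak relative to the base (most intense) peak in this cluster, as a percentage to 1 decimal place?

10.2%

Binomial terms of (0.75760 + 0.24240)^2: M 0.5740, M+2 0.3673, M+4 0.0588 → M is the base peak.
P(M) = C(2,0) × 0.75760^2 × 0.24240^0 = 1 × 0.57395776 × 1.0000 = 0.573958 (base)
P(M+4) = C(2,2) × 0.75760^0 × 0.24240^2 = 1 × 1.0000 × 0.05875776 = 0.058758
Relative intensity = 0.058758 / 0.573958 × 100 = 10.2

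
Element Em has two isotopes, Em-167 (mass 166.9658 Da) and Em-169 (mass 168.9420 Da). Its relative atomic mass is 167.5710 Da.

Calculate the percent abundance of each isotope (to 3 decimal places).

Em-167: 69.376%, Em-169: 30.624%

Writing the weighted mean with unknown fraction x of Em-167:
166.9658·x + 168.9420·(1 − x) = 167.5710
(166.9658 − 168.9420)·x = 167.5710 − 168.9420
x = -1.3710 / -1.9762 = 0.69376 → 69.376% Em-167, 30.624% Em-169.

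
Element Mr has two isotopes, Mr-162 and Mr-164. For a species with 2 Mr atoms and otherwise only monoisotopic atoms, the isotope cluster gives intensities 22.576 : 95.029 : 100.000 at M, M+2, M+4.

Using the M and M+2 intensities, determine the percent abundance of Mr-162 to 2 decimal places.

If p is the fraction of Mr that is Mr-162, then I(M+2)/I(M) = [C(2,1)·p^1·(1−p)] / p^2 = 2·(1−p)/p = 95.029/22.576 = 4.2093
(1−p)/p = 4.2093/2 = 2.1046  ⇒  p = 1/(1 + 2.1046) = 0.3221
Mr-162: 32.21%, Mr-164: 67.79%.

32.21%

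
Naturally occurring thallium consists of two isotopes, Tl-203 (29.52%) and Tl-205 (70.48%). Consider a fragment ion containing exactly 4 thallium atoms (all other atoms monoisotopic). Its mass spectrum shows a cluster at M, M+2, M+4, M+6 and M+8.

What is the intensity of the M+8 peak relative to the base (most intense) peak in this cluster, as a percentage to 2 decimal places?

59.69%

(0.2952 + 0.7048)^4 gives M 0.0076, M+2 0.0725, M+4 0.2597, M+6 0.4134, M+8 0.2468; the largest is M+6.
P(M+6) = C(4,3) × 0.2952^1 × 0.7048^3 = 4 × 0.2952 × 0.35010449 = 0.413403 (base)
P(M+8) = C(4,4) × 0.2952^0 × 0.7048^4 = 1 × 1.0000 × 0.24675365 = 0.246754
Relative intensity = 0.246754 / 0.413403 × 100 = 59.69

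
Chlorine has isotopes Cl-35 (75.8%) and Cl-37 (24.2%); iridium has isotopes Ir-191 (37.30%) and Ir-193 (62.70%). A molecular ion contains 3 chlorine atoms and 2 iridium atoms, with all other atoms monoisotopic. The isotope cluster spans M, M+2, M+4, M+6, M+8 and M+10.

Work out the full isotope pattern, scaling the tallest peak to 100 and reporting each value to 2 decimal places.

Chlorine pattern (n=3): 0.43551951 : 0.41713346 : 0.13317454 : 0.01417249
Iridium pattern (n=2): 0.139129 : 0.467742 : 0.393129
Convolve the two distributions (both contribute in 2-u steps):
  M: 0.43551951×0.139129 = 0.060593
  M+2: 0.43551951×0.467742 + 0.41713346×0.139129 = 0.261746
  M+4: 0.43551951×0.393129 + 0.41713346×0.467742 + 0.13317454×0.139129 = 0.384855
  M+6: 0.41713346×0.393129 + 0.13317454×0.467742 + 0.01417249×0.139129 = 0.228250
  M+8: 0.13317454×0.393129 + 0.01417249×0.467742 = 0.058984
  M+10: 0.01417249×0.393129 = 0.005572
Scale to base peak (0.384855) = 100: 15.74 : 68.01 : 100.00 : 59.31 : 15.33 : 1.45

15.74 : 68.01 : 100.00 : 59.31 : 15.33 : 1.45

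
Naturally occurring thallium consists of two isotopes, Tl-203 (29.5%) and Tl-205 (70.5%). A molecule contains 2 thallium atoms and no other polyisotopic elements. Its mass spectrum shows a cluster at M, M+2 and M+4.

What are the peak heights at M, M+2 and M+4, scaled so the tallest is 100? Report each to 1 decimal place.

17.5 : 83.7 : 100.0

Each Tl atom is independently Tl-203 (p = 0.295) or Tl-205 (q = 0.705); the cluster is the binomial expansion (p + q)^2.
P(M) = 0.295^2 = 0.087025
P(M+2) = 2 × 0.295^1 × 0.705^1 = 0.415950
P(M+4) = 0.705^2 = 0.497025
The M+4 peak is largest (0.497025); scaling to 100 gives 17.5 : 83.7 : 100.0.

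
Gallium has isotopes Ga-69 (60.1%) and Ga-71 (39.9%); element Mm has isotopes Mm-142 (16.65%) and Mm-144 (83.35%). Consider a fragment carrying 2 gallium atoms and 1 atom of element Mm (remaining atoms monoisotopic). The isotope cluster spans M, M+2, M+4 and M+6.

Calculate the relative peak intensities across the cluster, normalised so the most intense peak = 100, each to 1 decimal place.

Gallium pattern (n=2): 0.361201 : 0.479598 : 0.159201
Element Mm pattern (n=1): 0.1665 : 0.8335
Convolve the two distributions (both contribute in 2-u steps):
  M: 0.361201×0.1665 = 0.060140
  M+2: 0.361201×0.8335 + 0.479598×0.1665 = 0.380914
  M+4: 0.479598×0.8335 + 0.159201×0.1665 = 0.426252
  M+6: 0.159201×0.8335 = 0.132694
Scale to base peak (0.426252) = 100: 14.1 : 89.4 : 100.0 : 31.1

14.1 : 89.4 : 100.0 : 31.1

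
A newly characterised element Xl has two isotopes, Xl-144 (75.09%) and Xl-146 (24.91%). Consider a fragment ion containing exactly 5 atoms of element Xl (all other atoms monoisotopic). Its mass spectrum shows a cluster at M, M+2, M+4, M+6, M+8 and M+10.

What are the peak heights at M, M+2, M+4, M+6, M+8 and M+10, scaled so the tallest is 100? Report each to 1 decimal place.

The 5 Xl atoms are independent, so intensities follow the terms of (0.7509 + 0.2491)^5.
P(M) = 0.7509^5 = 0.238732
P(M+2) = 5 × 0.7509^4 × 0.2491^1 = 0.395979
P(M+4) = 10 × 0.7509^3 × 0.2491^2 = 0.262720
P(M+6) = 10 × 0.7509^2 × 0.2491^3 = 0.087154
P(M+8) = 5 × 0.7509^1 × 0.2491^4 = 0.014456
P(M+10) = 0.2491^5 = 0.000959
The M+2 peak is largest (0.395979); scaling to 100 gives 60.3 : 100.0 : 66.3 : 22.0 : 3.7 : 0.2.

60.3 : 100.0 : 66.3 : 22.0 : 3.7 : 0.2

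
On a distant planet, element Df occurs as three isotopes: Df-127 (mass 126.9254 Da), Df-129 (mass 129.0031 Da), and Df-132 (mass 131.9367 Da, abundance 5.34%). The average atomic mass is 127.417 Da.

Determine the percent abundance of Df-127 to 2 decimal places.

83.88%

The remaining 94.66% is split between Df-127 (fraction x) and Df-129 (fraction 0.9466 − x).
Substituting: 126.9254x + 129.0031(0.9466 − x) = 120.37158022
(126.9254 − 129.0031)x = -1.74275424  ⇒  x = 0.83879, y = 0.10781
Df-127: 83.88%, Df-129: 10.78%.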